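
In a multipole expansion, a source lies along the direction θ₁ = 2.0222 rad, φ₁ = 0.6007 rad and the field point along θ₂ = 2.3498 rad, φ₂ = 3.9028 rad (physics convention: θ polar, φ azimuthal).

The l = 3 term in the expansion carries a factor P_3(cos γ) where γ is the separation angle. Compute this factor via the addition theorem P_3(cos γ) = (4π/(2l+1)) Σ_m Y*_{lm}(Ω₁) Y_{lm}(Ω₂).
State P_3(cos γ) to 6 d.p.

0.402120

Expand P_3 via completeness: Σ_{m} conj(Y_{3,m}) at Ω₁ times Y_{3,m} at Ω₂ —
  m=-3: -0.06969 + 0.29589j × 0.09832 + 0.11374j = -0.04051 + 0.02117j  (running Σ = -0.04051 + 0.02117j)
  m=-2: -0.13033 - 0.33663j × -0.01758 + 0.36317j = 0.12455 - 0.04141j  (running Σ = 0.08404 - 0.02025j)
  m=-1: -0.01164 - 0.00798j × -0.24444 + 0.23289j = 0.00470 - 0.00076j  (running Σ = 0.08874 - 0.02101j)
  m=0: 0.33348 + 0.00000j × 0.13947 + 0.00000j = 0.04651 + 0.00000j  (running Σ = 0.13525 - 0.02101j)
  m=1: 0.01164 - 0.00798j × 0.24444 + 0.23289j = 0.00470 + 0.00076j  (running Σ = 0.13996 - 0.02025j)
  m=2: -0.13033 + 0.33663j × -0.01758 - 0.36317j = 0.12455 + 0.04141j  (running Σ = 0.26451 + 0.02117j)
  m=3: 0.06969 + 0.29589j × -0.09832 + 0.11374j = -0.04051 - 0.02117j  (running Σ = 0.22400 + 0.00000j)
Total Σ_m = 0.22400 + 0.00000j. Multiply by 1.795196: 0.40212 + 0.00000j. P_3(cos γ) = 0.402120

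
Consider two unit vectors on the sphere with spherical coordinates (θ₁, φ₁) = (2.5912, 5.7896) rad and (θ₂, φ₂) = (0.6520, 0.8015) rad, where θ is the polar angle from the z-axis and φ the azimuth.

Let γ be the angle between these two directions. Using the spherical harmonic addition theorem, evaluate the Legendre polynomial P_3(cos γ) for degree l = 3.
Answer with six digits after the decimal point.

Expand P_3 via completeness: Σ_{m} conj(Y_{3,m}) at Ω₁ times Y_{3,m} at Ω₂ —
  term(m=-3) = -0.004095+0.003767i   from Y*(Ω₁)=+0.005368-0.059452i, Y(Ω₂)=-0.069014-0.062649i
  term(m=-2) = +0.060704+0.037337i   from Y*(Ω₁)=-0.131305+0.198837i, Y(Ω₂)=-0.009630-0.298934i
  term(m=-1) = +0.051283-0.181267i   from Y*(Ω₁)=+0.391822-0.210801i, Y(Ω₂)=+0.294528-0.304169i
  term(m=+0) = -0.009491-0.000000i   from Y*(Ω₁)=-0.201094-0.000000i, Y(Ω₂)=+0.047195+0.000000i
  term(m=+1) = +0.051283+0.181267i   from Y*(Ω₁)=-0.391822-0.210801i, Y(Ω₂)=-0.294528-0.304169i
  term(m=+2) = +0.060704-0.037337i   from Y*(Ω₁)=-0.131305-0.198837i, Y(Ω₂)=-0.009630+0.298934i
  term(m=+3) = -0.004095-0.003767i   from Y*(Ω₁)=-0.005368-0.059452i, Y(Ω₂)=+0.069014-0.062649i
Accumulated sum +0.206293+0.000000i; after 4π/(2l+1) scaling, +0.370337+0.000000i ⇒ P_3 = 0.370337

0.370337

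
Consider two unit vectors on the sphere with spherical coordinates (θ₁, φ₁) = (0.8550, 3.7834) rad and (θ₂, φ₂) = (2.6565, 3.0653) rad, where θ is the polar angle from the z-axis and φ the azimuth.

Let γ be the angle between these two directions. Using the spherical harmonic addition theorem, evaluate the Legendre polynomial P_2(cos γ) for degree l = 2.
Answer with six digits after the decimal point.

Term-by-term m-sum for l=2 (normalisation 4π/5 = 2.513274):
  m=-2: Y*=+0.062297+0.210928i  Y=+0.083011+0.012765i  product +0.002479+0.018305i
  m=-1: Y*=-0.306418-0.229004i  Y=+0.317746+0.024289i  product -0.091801-0.080208i
  m=+0: Y*=+0.092053-0.000000i  Y=+0.425060+0.000000i  product +0.039128+0.000000i
  m=+1: Y*=+0.306418-0.229004i  Y=-0.317746+0.024289i  product -0.091801+0.080208i
  m=+2: Y*=+0.062297-0.210928i  Y=+0.083011-0.012765i  product +0.002479-0.018305i
Σ over m = -0.139516+0.000000i; ×(4π/5) → -0.350643+0.000000i. Real part: -0.350643

-0.350643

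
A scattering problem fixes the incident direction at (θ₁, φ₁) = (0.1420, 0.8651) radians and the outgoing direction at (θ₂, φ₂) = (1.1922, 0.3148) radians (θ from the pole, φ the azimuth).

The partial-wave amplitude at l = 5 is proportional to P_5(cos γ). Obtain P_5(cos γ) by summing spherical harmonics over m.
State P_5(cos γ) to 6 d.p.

0.137162

Summing Y*_{l m}(θ₁,φ₁)·Y_{l m}(θ₂,φ₂) over m ∈ [−5, 5]; prefactor 4π/(2·5+1) = 1.142397:
  m=-5: Y*=-0.00001 - 0.00002j  Y=-0.00103 - 0.32148j  product -0.00001 + 0.00000j
  m=-4: Y*=-0.00055 - 0.00018j  Y=0.12398 - 0.38492j  product -0.00014 + 0.00019j
  m=-3: Y*=-0.00655 + 0.00398j  Y=0.03735 - 0.05161j  product -0.00004 + 0.00049j
  m=-2: Y*=-0.01035 + 0.06436j  Y=-0.25798 + 0.18794j  product -0.00943 - 0.01855j
  m=-1: Y*=0.21894 + 0.25695j  Y=-0.14734 + 0.04798j  product -0.04459 - 0.02736j
  m=+0: Y*=0.79926 + 0.00000j  Y=0.28585 + 0.00000j  product 0.22846 + 0.00000j
  m=+1: Y*=-0.21894 + 0.25695j  Y=0.14734 + 0.04798j  product -0.04459 + 0.02736j
  m=+2: Y*=-0.01035 - 0.06436j  Y=-0.25798 - 0.18794j  product -0.00943 + 0.01855j
  m=+3: Y*=0.00655 + 0.00398j  Y=-0.03735 - 0.05161j  product -0.00004 - 0.00049j
  m=+4: Y*=-0.00055 + 0.00018j  Y=0.12398 + 0.38492j  product -0.00014 - 0.00019j
  m=+5: Y*=0.00001 - 0.00002j  Y=0.00103 - 0.32148j  product -0.00001 - 0.00000j
Σ over m = 0.12006 + 0.00000j; ×(4π/11) → 0.13716 + 0.00000j. Real part: 0.137162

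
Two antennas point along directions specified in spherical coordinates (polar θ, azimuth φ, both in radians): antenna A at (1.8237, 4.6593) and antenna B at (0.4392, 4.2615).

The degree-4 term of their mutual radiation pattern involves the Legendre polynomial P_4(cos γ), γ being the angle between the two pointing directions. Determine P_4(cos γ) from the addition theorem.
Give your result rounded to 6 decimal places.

0.289533

Expand P_4 via completeness: Σ_{m} conj(Y_{4,m}) at Ω₁ times Y_{4,m} at Ω₂ —
  m=-4: 0.38012 - 0.08196j × -0.00334 + 0.01408j = -0.00011 + 0.00562j  (running Σ = -0.00011 + 0.00562j)
  m=-3: -0.04508 - 0.28064j × 0.08503 - 0.01885j = -0.00912 - 0.02301j  (running Σ = -0.00924 - 0.01739j)
  m=-2: 0.17516 - 0.01867j × -0.17760 - 0.22463j = -0.03530 - 0.03603j  (running Σ = -0.04454 - 0.05342j)
  m=-1: -0.01558 - 0.29318j × -0.21694 + 0.44809j = 0.13475 + 0.05662j  (running Σ = 0.09021 + 0.00320j)
  m=0: 0.13318 + 0.00000j × 0.20225 + 0.00000j = 0.02694 + 0.00000j  (running Σ = 0.11715 + 0.00320j)
  m=1: 0.01558 - 0.29318j × 0.21694 + 0.44809j = 0.13475 - 0.05662j  (running Σ = 0.25190 - 0.05342j)
  m=2: 0.17516 + 0.01867j × -0.17760 + 0.22463j = -0.03530 + 0.03603j  (running Σ = 0.21660 - 0.01739j)
  m=3: 0.04508 - 0.28064j × -0.08503 - 0.01885j = -0.00912 + 0.02301j  (running Σ = 0.20748 + 0.00562j)
  m=4: 0.38012 + 0.08196j × -0.00334 - 0.01408j = -0.00011 - 0.00562j  (running Σ = 0.20736 - 0.00000j)
Accumulated sum 0.20736 - 0.00000j; after 4π/(2l+1) scaling, 0.28953 - 0.00000j ⇒ P_4 = 0.289533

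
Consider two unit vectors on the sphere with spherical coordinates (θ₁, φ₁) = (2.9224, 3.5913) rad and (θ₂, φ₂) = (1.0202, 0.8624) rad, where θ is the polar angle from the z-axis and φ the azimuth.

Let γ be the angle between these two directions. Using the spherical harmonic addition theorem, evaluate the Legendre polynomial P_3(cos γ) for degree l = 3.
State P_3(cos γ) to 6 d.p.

0.233080

Addition theorem: P_3(cos γ) = (4π/7) Σ_m Y*_{lm}(Ω₁) Y_{lm}(Ω₂), m = −3…3:
  m=-3: -0.000943-0.004184i × -0.219556-0.135941i = -0.000362+0.001047i  (running Σ = -0.000362+0.001047i)
  m=-2: -0.029339-0.036928i × -0.059569-0.383737i = -0.012423+0.013458i  (running Σ = -0.012785+0.014505i)
  m=-1: -0.238183-0.114969i × +0.066062-0.077108i = -0.024600+0.010771i  (running Σ = -0.037385+0.025276i)
  m=0: -0.642385-0.000000i × -0.318508+0.000000i = +0.204605+0.000000i  (running Σ = +0.167220+0.025276i)
  m=1: +0.238183-0.114969i × -0.066062-0.077108i = -0.024600-0.010771i  (running Σ = +0.142620+0.014505i)
  m=2: -0.029339+0.036928i × -0.059569+0.383737i = -0.012423-0.013458i  (running Σ = +0.130197+0.001047i)
  m=3: +0.000943-0.004184i × +0.219556-0.135941i = -0.000362-0.001047i  (running Σ = +0.129836+0.000000i)
Σ over m = +0.129836+0.000000i; ×(4π/7) → +0.233080+0.000000i. Real part: 0.233080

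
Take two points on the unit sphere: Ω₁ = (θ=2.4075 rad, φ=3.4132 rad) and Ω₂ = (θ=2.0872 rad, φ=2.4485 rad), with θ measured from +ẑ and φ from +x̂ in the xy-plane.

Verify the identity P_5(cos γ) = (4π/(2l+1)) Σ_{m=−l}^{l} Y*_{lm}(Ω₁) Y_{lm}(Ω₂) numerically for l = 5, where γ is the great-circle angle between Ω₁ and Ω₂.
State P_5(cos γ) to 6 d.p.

-0.362794

Term-by-term m-sum for l=5 (normalisation 4π/11 = 1.142397):
  [-5]  conj(Y_{5,-5})(Ω₁) = (-0.013223, -0.061211) ; Y_{5,-5}(Ω₂) = (0.218803, 0.073450) ; Δ = (0.001603, -0.014365)
  [-4]  conj(Y_{5,-4})(Ω₁) = (-0.102196, -0.194226) ; Y_{5,-4}(Ω₂) = (0.386485, -0.149557) ; Δ = (-0.068545, -0.059781)
  [-3]  conj(Y_{5,-3})(Ω₁) = (-0.282607, -0.299747) ; Y_{5,-3}(Ω₂) = (0.132258, -0.237291) ; Δ = (-0.108504, 0.027416)
  [-2]  conj(Y_{5,-2})(Ω₁) = (-0.315975, -0.190788) ; Y_{5,-2}(Ω₂) = (0.031202, 0.167090) ; Δ = (0.022020, -0.058749)
  [-1]  conj(Y_{5,-1})(Ω₁) = (0.069534, 0.019364) ; Y_{5,-1}(Ω₂) = (0.249602, 0.207307) ; Δ = (0.013341, 0.019248)
  [+0]  conj(Y_{5,0})(Ω₁) = (0.385801, -0.000000) ; Y_{5,0}(Ω₂) = (-0.096943, 0.000000) ; Δ = (-0.037401, 0.000000)
  [+1]  conj(Y_{5,1})(Ω₁) = (-0.069534, 0.019364) ; Y_{5,1}(Ω₂) = (-0.249602, 0.207307) ; Δ = (0.013341, -0.019248)
  [+2]  conj(Y_{5,2})(Ω₁) = (-0.315975, 0.190788) ; Y_{5,2}(Ω₂) = (0.031202, -0.167090) ; Δ = (0.022020, 0.058749)
  [+3]  conj(Y_{5,3})(Ω₁) = (0.282607, -0.299747) ; Y_{5,3}(Ω₂) = (-0.132258, -0.237291) ; Δ = (-0.108504, -0.027416)
  [+4]  conj(Y_{5,4})(Ω₁) = (-0.102196, 0.194226) ; Y_{5,4}(Ω₂) = (0.386485, 0.149557) ; Δ = (-0.068545, 0.059781)
  [+5]  conj(Y_{5,5})(Ω₁) = (0.013223, -0.061211) ; Y_{5,5}(Ω₂) = (-0.218803, 0.073450) ; Δ = (0.001603, 0.014365)
Σ over m = (-0.317572, 0.000000); ×(4π/11) → (-0.362794, 0.000000). Real part: -0.362794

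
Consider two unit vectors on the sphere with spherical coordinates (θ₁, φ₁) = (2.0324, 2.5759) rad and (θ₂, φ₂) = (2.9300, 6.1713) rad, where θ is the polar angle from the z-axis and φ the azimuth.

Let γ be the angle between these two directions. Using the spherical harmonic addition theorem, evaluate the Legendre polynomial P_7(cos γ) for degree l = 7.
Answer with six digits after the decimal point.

-0.266051

Addition theorem: P_7(cos γ) = (4π/15) Σ_m Y*_{lm}(Ω₁) Y_{lm}(Ω₂), m = −7…7:
  [-7]  conj(Y_{7,-7})(Ω₁) = +0.157635-0.168350i ; Y_{7,-7}(Ω₂) = +0.000006+0.000006i ; Δ = +0.000002-0.000000i
  [-6]  conj(Y_{7,-6})(Ω₁) = +0.415651-0.107269i ; Y_{7,-6}(Ω₂) = -0.000123-0.000098i ; Δ = -0.000062-0.000027i
  [-5]  conj(Y_{7,-5})(Ω₁) = +0.317097+0.102670i ; Y_{7,-5}(Ω₂) = +0.001452+0.000909i ; Δ = +0.000367+0.000437i
  [-4]  conj(Y_{7,-4})(Ω₁) = -0.056451-0.068123i ; Y_{7,-4}(Ω₂) = -0.011862-0.005694i ; Δ = +0.000282+0.001130i
  [-3]  conj(Y_{7,-3})(Ω₁) = -0.044656-0.351740i ; Y_{7,-3}(Ω₂) = +0.068291+0.023824i ; Δ = +0.005330-0.025084i
  [-2]  conj(Y_{7,-2})(Ω₁) = +0.028360-0.060333i ; Y_{7,-2}(Ω₂) = -0.266544-0.060661i ; Δ = -0.011219+0.014361i
  [-1]  conj(Y_{7,-1})(Ω₁) = -0.272790+0.173197i ; Y_{7,-1}(Ω₂) = +0.619210+0.069571i ; Δ = -0.180964+0.088267i
  [+0]  conj(Y_{7,0})(Ω₁) = -0.108424-0.000000i ; Y_{7,0}(Ω₂) = -0.506827+0.000000i ; Δ = +0.054952+0.000000i
  [+1]  conj(Y_{7,1})(Ω₁) = +0.272790+0.173197i ; Y_{7,1}(Ω₂) = -0.619210+0.069571i ; Δ = -0.180964-0.088267i
  [+2]  conj(Y_{7,2})(Ω₁) = +0.028360+0.060333i ; Y_{7,2}(Ω₂) = -0.266544+0.060661i ; Δ = -0.011219-0.014361i
  [+3]  conj(Y_{7,3})(Ω₁) = +0.044656-0.351740i ; Y_{7,3}(Ω₂) = -0.068291+0.023824i ; Δ = +0.005330+0.025084i
  [+4]  conj(Y_{7,4})(Ω₁) = -0.056451+0.068123i ; Y_{7,4}(Ω₂) = -0.011862+0.005694i ; Δ = +0.000282-0.001130i
  [+5]  conj(Y_{7,5})(Ω₁) = -0.317097+0.102670i ; Y_{7,5}(Ω₂) = -0.001452+0.000909i ; Δ = +0.000367-0.000437i
  [+6]  conj(Y_{7,6})(Ω₁) = +0.415651+0.107269i ; Y_{7,6}(Ω₂) = -0.000123+0.000098i ; Δ = -0.000062+0.000027i
  [+7]  conj(Y_{7,7})(Ω₁) = -0.157635-0.168350i ; Y_{7,7}(Ω₂) = -0.000006+0.000006i ; Δ = +0.000002+0.000000i
Accumulated sum -0.317575-0.000000i; after 4π/(2l+1) scaling, -0.266051-0.000000i ⇒ P_7 = -0.266051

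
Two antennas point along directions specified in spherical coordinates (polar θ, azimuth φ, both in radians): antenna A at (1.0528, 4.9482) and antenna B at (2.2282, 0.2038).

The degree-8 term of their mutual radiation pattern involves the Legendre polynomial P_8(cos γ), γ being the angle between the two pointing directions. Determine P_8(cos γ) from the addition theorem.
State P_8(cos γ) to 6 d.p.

-0.209776

Addition theorem: P_8(cos γ) = (4π/17) Σ_m Y*_{lm}(Ω₁) Y_{lm}(Ω₂), m = −8…8:
  m=-8: Y*=-0.051952+0.159063i  Y=-0.004733-0.079316i  product +0.012862+0.003368i
  m=-7: Y*=-0.380237-0.030438i  Y=-0.035256+0.242803i  product +0.020796-0.091249i
  m=-6: Y*=-0.067316-0.428201i  Y=+0.145300-0.400541i  product -0.181293-0.035255i
  m=-5: Y*=+0.124796-0.051552i  Y=-0.210565+0.342059i  product -0.008644+0.053543i
  m=-4: Y*=-0.166077-0.228954i  Y=+0.032276-0.034259i  product -0.013204-0.001700i
  m=-3: Y*=+0.189885-0.222068i  Y=+0.275469-0.193105i  product +0.009425-0.097841i
  m=-2: Y*=-0.130687-0.066651i  Y=-0.217285+0.093819i  product +0.034650+0.002221i
  m=-1: Y*=+0.075623-0.314725i  Y=-0.234358+0.048435i  product -0.002479+0.077421i
  m=+0: Y*=-0.101171-0.000000i  Y=+0.276907+0.000000i  product -0.028015-0.000000i
  m=+1: Y*=-0.075623-0.314725i  Y=+0.234358+0.048435i  product -0.002479-0.077421i
  m=+2: Y*=-0.130687+0.066651i  Y=-0.217285-0.093819i  product +0.034650-0.002221i
  m=+3: Y*=-0.189885-0.222068i  Y=-0.275469-0.193105i  product +0.009425+0.097841i
  m=+4: Y*=-0.166077+0.228954i  Y=+0.032276+0.034259i  product -0.013204+0.001700i
  m=+5: Y*=-0.124796-0.051552i  Y=+0.210565+0.342059i  product -0.008644-0.053543i
  m=+6: Y*=-0.067316+0.428201i  Y=+0.145300+0.400541i  product -0.181293+0.035255i
  m=+7: Y*=+0.380237-0.030438i  Y=+0.035256+0.242803i  product +0.020796+0.091249i
  m=+8: Y*=-0.051952-0.159063i  Y=-0.004733+0.079316i  product +0.012862-0.003368i
Accumulated sum -0.283789+0.000000i; after 4π/(2l+1) scaling, -0.209776+0.000000i ⇒ P_8 = -0.209776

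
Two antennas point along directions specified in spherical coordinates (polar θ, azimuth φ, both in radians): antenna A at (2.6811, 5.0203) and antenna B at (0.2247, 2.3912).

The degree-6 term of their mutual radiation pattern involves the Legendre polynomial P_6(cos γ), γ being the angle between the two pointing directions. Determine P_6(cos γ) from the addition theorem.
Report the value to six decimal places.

Expand P_6 via completeness: Σ_{m} conj(Y_{6,m}) at Ω₁ times Y_{6,m} at Ω₂ —
  term(m=-6) = -0.000000-0.000000i   from Y*(Ω₁)=+0.001016-0.003579i, Y(Ω₂)=-0.000012-0.000058i
  term(m=-5) = -0.000019-0.000013i   from Y*(Ω₁)=-0.025969+0.000812i, Y(Ω₂)=+0.000734+0.000514i
  term(m=-4) = -0.000417-0.000803i   from Y*(Ω₁)=+0.036235+0.102712i, Y(Ω₂)=-0.008232+0.001160i
  term(m=-3) = +0.000521-0.015617i   from Y*(Ω₁)=+0.238113-0.179913i, Y(Ω₂)=+0.032939-0.040701i
  term(m=-2) = +0.057742-0.095071i   from Y*(Ω₁)=-0.409939-0.290081i, Y(Ω₂)=+0.015494+0.220952i
  term(m=-1) = +0.175312-0.098637i   from Y*(Ω₁)=-0.108239+0.340348i, Y(Ω₂)=-0.411961-0.384084i
  term(m=+0) = -0.145830-0.000000i   from Y*(Ω₁)=-0.267905-0.000000i, Y(Ω₂)=+0.544335+0.000000i
  term(m=+1) = +0.175312+0.098637i   from Y*(Ω₁)=+0.108239+0.340348i, Y(Ω₂)=+0.411961-0.384084i
  term(m=+2) = +0.057742+0.095071i   from Y*(Ω₁)=-0.409939+0.290081i, Y(Ω₂)=+0.015494-0.220952i
  term(m=+3) = +0.000521+0.015617i   from Y*(Ω₁)=-0.238113-0.179913i, Y(Ω₂)=-0.032939-0.040701i
  term(m=+4) = -0.000417+0.000803i   from Y*(Ω₁)=+0.036235-0.102712i, Y(Ω₂)=-0.008232-0.001160i
  term(m=+5) = -0.000019+0.000013i   from Y*(Ω₁)=+0.025969+0.000812i, Y(Ω₂)=-0.000734+0.000514i
  term(m=+6) = -0.000000+0.000000i   from Y*(Ω₁)=+0.001016+0.003579i, Y(Ω₂)=-0.000012+0.000058i
Σ over m = +0.320446-0.000000i; ×(4π/13) → +0.309758-0.000000i. Real part: 0.309758

0.309758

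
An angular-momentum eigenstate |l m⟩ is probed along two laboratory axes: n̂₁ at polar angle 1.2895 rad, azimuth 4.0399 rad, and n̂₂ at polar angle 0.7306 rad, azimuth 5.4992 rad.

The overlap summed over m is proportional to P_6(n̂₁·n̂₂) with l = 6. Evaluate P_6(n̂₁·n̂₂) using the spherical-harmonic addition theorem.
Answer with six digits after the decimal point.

0.083922

Expand P_6 via completeness: Σ_{m} conj(Y_{6,m}) at Ω₁ times Y_{6,m} at Ω₂ —
  m=-6: +0.238055-0.295919i × -0.000362-0.042658i = -0.012709-0.010048i  (running Σ = -0.012709-0.010048i)
  m=-5: +0.083278+0.370926i × -0.117444-0.115796i = +0.033171-0.053206i  (running Σ = +0.020462-0.063254i)
  m=-4: +0.041648+0.020203i × -0.360933+0.002040i = -0.015073-0.007207i  (running Σ = +0.005388-0.070461i)
  m=-3: -0.311229+0.149065i × -0.314833+0.317513i = +0.050655-0.145750i  (running Σ = +0.056044-0.216211i)
  m=-2: +0.012865-0.056000i × +0.000479+0.169550i = +0.009501+0.002154i  (running Σ = +0.065544-0.214056i)
  m=-1: -0.197393-0.247884i × -0.215628-0.215020i = -0.010736+0.095894i  (running Σ = +0.054808-0.118162i)
  m=0: +0.084331-0.000000i × -0.270348+0.000000i = -0.022799+0.000000i  (running Σ = +0.032009-0.118162i)
  m=1: +0.197393-0.247884i × +0.215628-0.215020i = -0.010736-0.095894i  (running Σ = +0.021273-0.214056i)
  m=2: +0.012865+0.056000i × +0.000479-0.169550i = +0.009501-0.002154i  (running Σ = +0.030774-0.216211i)
  m=3: +0.311229+0.149065i × +0.314833+0.317513i = +0.050655+0.145750i  (running Σ = +0.081429-0.070461i)
  m=4: +0.041648-0.020203i × -0.360933-0.002040i = -0.015073+0.007207i  (running Σ = +0.066356-0.063254i)
  m=5: -0.083278+0.370926i × +0.117444-0.115796i = +0.033171+0.053206i  (running Σ = +0.099527-0.010048i)
  m=6: +0.238055+0.295919i × -0.000362+0.042658i = -0.012709+0.010048i  (running Σ = +0.086817+0.000000i)
Σ over m = +0.086817+0.000000i; ×(4π/13) → +0.083922+0.000000i. Real part: 0.083922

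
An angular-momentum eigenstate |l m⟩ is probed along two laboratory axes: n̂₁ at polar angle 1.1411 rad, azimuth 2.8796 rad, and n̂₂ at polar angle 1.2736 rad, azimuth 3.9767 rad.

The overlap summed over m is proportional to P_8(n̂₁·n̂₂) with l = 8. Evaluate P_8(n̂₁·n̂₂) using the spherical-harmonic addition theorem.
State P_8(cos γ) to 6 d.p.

Expand P_8 via completeness: Σ_{m} conj(Y_{8,m}) at Ω₁ times Y_{8,m} at Ω₂ —
  term(m=-8) = -0.069036-0.052262i   from Y*(Ω₁)=-0.120549-0.208053i, Y(Ω₂)=+0.331996-0.139456i
  term(m=-7) = +0.033715-0.191491i   from Y*(Ω₁)=+0.114652+0.425583i, Y(Ω₂)=-0.399605-0.186875i
  term(m=-6) = +0.026809-0.008276i   from Y*(Ω₁)=-0.000395-0.340661i, Y(Ω₂)=+0.024202+0.078726i
  term(m=-5) = +0.019006+0.019479i   from Y*(Ω₁)=+0.021520-0.080627i, Y(Ω₂)=-0.166792+0.280247i
  term(m=-4) = -0.024302+0.072367i   from Y*(Ω₁)=-0.179354+0.311205i, Y(Ω₂)=+0.208344-0.041981i
  term(m=-3) = +0.021576-0.003254i   from Y*(Ω₁)=+0.065235-0.065311i, Y(Ω₂)=+0.190125+0.140457i
  term(m=-2) = -0.046534-0.064715i   from Y*(Ω₁)=+0.269474-0.155720i, Y(Ω₂)=-0.025420-0.254843i
  term(m=-1) = -0.013825+0.026969i   from Y*(Ω₁)=-0.152435+0.040876i, Y(Ω₂)=+0.128869-0.142363i
  term(m=+0) = +0.077208+0.000000i   from Y*(Ω₁)=-0.289831-0.000000i, Y(Ω₂)=-0.266388+0.000000i
  term(m=+1) = -0.013825-0.026969i   from Y*(Ω₁)=+0.152435+0.040876i, Y(Ω₂)=-0.128869-0.142363i
  term(m=+2) = -0.046534+0.064715i   from Y*(Ω₁)=+0.269474+0.155720i, Y(Ω₂)=-0.025420+0.254843i
  term(m=+3) = +0.021576+0.003254i   from Y*(Ω₁)=-0.065235-0.065311i, Y(Ω₂)=-0.190125+0.140457i
  term(m=+4) = -0.024302-0.072367i   from Y*(Ω₁)=-0.179354-0.311205i, Y(Ω₂)=+0.208344+0.041981i
  term(m=+5) = +0.019006-0.019479i   from Y*(Ω₁)=-0.021520-0.080627i, Y(Ω₂)=+0.166792+0.280247i
  term(m=+6) = +0.026809+0.008276i   from Y*(Ω₁)=-0.000395+0.340661i, Y(Ω₂)=+0.024202-0.078726i
  term(m=+7) = +0.033715+0.191491i   from Y*(Ω₁)=-0.114652+0.425583i, Y(Ω₂)=+0.399605-0.186875i
  term(m=+8) = -0.069036+0.052262i   from Y*(Ω₁)=-0.120549+0.208053i, Y(Ω₂)=+0.331996+0.139456i
Accumulated sum -0.027974+0.000000i; after 4π/(2l+1) scaling, -0.020678+0.000000i ⇒ P_8 = -0.020678

-0.020678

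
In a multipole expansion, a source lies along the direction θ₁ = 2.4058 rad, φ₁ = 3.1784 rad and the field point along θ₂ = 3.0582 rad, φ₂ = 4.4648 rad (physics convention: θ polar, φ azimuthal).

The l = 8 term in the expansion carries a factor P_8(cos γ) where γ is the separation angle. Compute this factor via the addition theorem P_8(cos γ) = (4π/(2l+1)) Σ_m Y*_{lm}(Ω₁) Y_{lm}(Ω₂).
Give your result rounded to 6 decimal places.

Addition theorem: P_8(cos γ) = (4π/17) Σ_m Y*_{lm}(Ω₁) Y_{lm}(Ω₂), m = −8…8:
  term(m=-8) = -0.00000 + 0.00000j   from Y*(Ω₁)=0.02031 + 0.00616j, Y(Ω₂)=-0.00000 + 0.00000j
  term(m=-7) = -0.00000 - 0.00000j   from Y*(Ω₁)=0.09068 + 0.02389j, Y(Ω₂)=-0.00000 - 0.00000j
  term(m=-6) = 0.00000 - 0.00000j   from Y*(Ω₁)=0.24317 + 0.05459j, Y(Ω₂)=-0.00000 - 0.00000j
  term(m=-5) = 0.00002 - 0.00000j   from Y*(Ω₁)=0.42317 + 0.07877j, Y(Ω₂)=0.00004 - 0.00001j
  term(m=-4) = 0.00012 + 0.00025j   from Y*(Ω₁)=0.43058 + 0.06386j, Y(Ω₂)=0.00035 + 0.00053j
  term(m=-3) = -0.00057 + 0.00050j   from Y*(Ω₁)=0.09524 + 0.01056j, Y(Ω₂)=-0.00532 + 0.00580j
  term(m=-2) = 0.01956 + 0.01250j   from Y*(Ω₁)=-0.33596 - 0.02478j, Y(Ω₂)=-0.06063 - 0.03275j
  term(m=-1) = -0.02938 + 0.10051j   from Y*(Ω₁)=-0.27074 - 0.00997j, Y(Ω₂)=0.09472 - 0.37473j
  term(m=+0) = 0.26738 + 0.00000j   from Y*(Ω₁)=0.26163 + 0.00000j, Y(Ω₂)=1.02196 + 0.00000j
  term(m=+1) = -0.02938 - 0.10051j   from Y*(Ω₁)=0.27074 - 0.00997j, Y(Ω₂)=-0.09472 - 0.37473j
  term(m=+2) = 0.01956 - 0.01250j   from Y*(Ω₁)=-0.33596 + 0.02478j, Y(Ω₂)=-0.06063 + 0.03275j
  term(m=+3) = -0.00057 - 0.00050j   from Y*(Ω₁)=-0.09524 + 0.01056j, Y(Ω₂)=0.00532 + 0.00580j
  term(m=+4) = 0.00012 - 0.00025j   from Y*(Ω₁)=0.43058 - 0.06386j, Y(Ω₂)=0.00035 - 0.00053j
  term(m=+5) = 0.00002 + 0.00000j   from Y*(Ω₁)=-0.42317 + 0.07877j, Y(Ω₂)=-0.00004 - 0.00001j
  term(m=+6) = 0.00000 + 0.00000j   from Y*(Ω₁)=0.24317 - 0.05459j, Y(Ω₂)=-0.00000 + 0.00000j
  term(m=+7) = -0.00000 + 0.00000j   from Y*(Ω₁)=-0.09068 + 0.02389j, Y(Ω₂)=0.00000 - 0.00000j
  term(m=+8) = -0.00000 - 0.00000j   from Y*(Ω₁)=0.02031 - 0.00616j, Y(Ω₂)=-0.00000 - 0.00000j
Σ over m = 0.24686 + 0.00000j; ×(4π/17) → 0.18248 + 0.00000j. Real part: 0.182481

0.182481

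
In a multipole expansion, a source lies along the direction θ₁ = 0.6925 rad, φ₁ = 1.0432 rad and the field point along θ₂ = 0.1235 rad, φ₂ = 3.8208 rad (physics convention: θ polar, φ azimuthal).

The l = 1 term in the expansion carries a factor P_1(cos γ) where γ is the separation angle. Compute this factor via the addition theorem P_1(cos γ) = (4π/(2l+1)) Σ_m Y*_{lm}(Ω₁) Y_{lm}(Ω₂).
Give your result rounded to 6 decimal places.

0.690293

Summing Y*_{l m}(θ₁,φ₁)·Y_{l m}(θ₂,φ₂) over m ∈ [−1, 1]; prefactor 4π/(2·1+1) = 4.188790:
  [-1]  conj(Y_{1,-1})(Ω₁) = +0.111055+0.190590i ; Y_{1,-1}(Ω₂) = -0.033115+0.026735i ; Δ = -0.008773-0.003342i
  [+0]  conj(Y_{1,0})(Ω₁) = +0.376054-0.000000i ; Y_{1,0}(Ω₂) = +0.484881+0.000000i ; Δ = +0.182341+0.000000i
  [+1]  conj(Y_{1,1})(Ω₁) = -0.111055+0.190590i ; Y_{1,1}(Ω₂) = +0.033115+0.026735i ; Δ = -0.008773+0.003342i
Accumulated sum +0.164795+0.000000i; after 4π/(2l+1) scaling, +0.690293+0.000000i ⇒ P_1 = 0.690293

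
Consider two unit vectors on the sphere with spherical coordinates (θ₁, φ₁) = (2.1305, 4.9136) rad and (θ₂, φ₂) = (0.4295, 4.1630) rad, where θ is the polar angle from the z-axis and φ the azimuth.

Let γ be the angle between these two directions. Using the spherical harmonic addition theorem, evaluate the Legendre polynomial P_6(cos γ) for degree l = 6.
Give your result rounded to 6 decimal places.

-0.029571

Addition theorem: P_6(cos γ) = (4π/13) Σ_m Y*_{lm}(Ω₁) Y_{lm}(Ω₂), m = −6…6:
  m=-6: -0.06361 - 0.16720j × 0.00249 + 0.00039j = -0.00009 - 0.00044j  (running Σ = -0.00009 - 0.00044j)
  m=-5: -0.32798 + 0.20780j × -0.00732 - 0.01759j = 0.00606 + 0.00425j  (running Σ = 0.00596 + 0.00380j)
  m=-4: 0.26794 + 0.27857j × -0.05092 + 0.07032j = -0.03323 + 0.00466j  (running Σ = -0.02727 + 0.00846j)
  m=-3: 0.01204 - 0.01747j × 0.25976 + 0.02014j = 0.00348 - 0.00429j  (running Σ = -0.02379 + 0.00417j)
  m=-2: 0.31242 + 0.13298j × -0.22261 - 0.43605j = -0.01156 - 0.16584j  (running Σ = -0.03535 - 0.16167j)
  m=-1: 0.03091 - 0.15156j × -0.22395 + 0.36577j = 0.04851 + 0.04525j  (running Σ = 0.01316 - 0.11642j)
  m=0: 0.30146 + 0.00000j × -0.18881 + 0.00000j = -0.05692 + 0.00000j  (running Σ = -0.04375 - 0.11642j)
  m=1: -0.03091 - 0.15156j × 0.22395 + 0.36577j = 0.04851 - 0.04525j  (running Σ = 0.00476 - 0.16167j)
  m=2: 0.31242 - 0.13298j × -0.22261 + 0.43605j = -0.01156 + 0.16584j  (running Σ = -0.00680 + 0.00417j)
  m=3: -0.01204 - 0.01747j × -0.25976 + 0.02014j = 0.00348 + 0.00429j  (running Σ = -0.00332 + 0.00846j)
  m=4: 0.26794 - 0.27857j × -0.05092 - 0.07032j = -0.03323 - 0.00466j  (running Σ = -0.03655 + 0.00380j)
  m=5: 0.32798 + 0.20780j × 0.00732 - 0.01759j = 0.00606 - 0.00425j  (running Σ = -0.03050 - 0.00044j)
  m=6: -0.06361 + 0.16720j × 0.00249 - 0.00039j = -0.00009 + 0.00044j  (running Σ = -0.03059 + 0.00000j)
Accumulated sum -0.03059 + 0.00000j; after 4π/(2l+1) scaling, -0.02957 + 0.00000j ⇒ P_6 = -0.029571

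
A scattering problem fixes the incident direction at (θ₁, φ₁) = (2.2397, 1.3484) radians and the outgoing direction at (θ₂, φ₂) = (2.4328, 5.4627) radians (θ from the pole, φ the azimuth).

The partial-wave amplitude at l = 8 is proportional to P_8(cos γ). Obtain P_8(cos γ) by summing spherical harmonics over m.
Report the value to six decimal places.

0.000462

Expand P_8 via completeness: Σ_{m} conj(Y_{8,m}) at Ω₁ times Y_{8,m} at Ω₂ —
  m=-8: Y*=(-0.015297, -0.072348)  Y=(0.015960, 0.004601)  product (0.000089, -0.001225)
  m=-7: Y*=(0.233789, 0.003278)  Y=(-0.066471, 0.039826)  product (-0.015671, 0.009093)
  m=-6: Y*=(-0.098001, 0.406770)  Y=(0.045737, -0.214034)  product (0.082580, 0.039580)
  m=-5: Y*=(-0.371904, -0.183711)  Y=(0.233234, 0.333734)  product (-0.025430, -0.166965)
  m=-4: Y*=(0.049542, -0.061113)  Y=(-0.457267, -0.064601)  product (-0.026602, 0.024744)
  m=-3: Y*=(-0.199207, -0.252900)  Y=(0.137783, -0.111451)  product (-0.055633, -0.012644)
  m=-2: Y*=(0.237371, -0.113142)  Y=(0.020171, -0.286963)  product (-0.027680, -0.070399)
  m=-1: Y*=(-0.047031, -0.207974)  Y=(0.226706, 0.243201)  product (0.039917, -0.058587)
  m=+0: Y*=(0.299006, -0.000000)  Y=(0.192251, 0.000000)  product (0.057484, 0.000000)
  m=+1: Y*=(0.047031, -0.207974)  Y=(-0.226706, 0.243201)  product (0.039917, 0.058587)
  m=+2: Y*=(0.237371, 0.113142)  Y=(0.020171, 0.286963)  product (-0.027680, 0.070399)
  m=+3: Y*=(0.199207, -0.252900)  Y=(-0.137783, -0.111451)  product (-0.055633, 0.012644)
  m=+4: Y*=(0.049542, 0.061113)  Y=(-0.457267, 0.064601)  product (-0.026602, -0.024744)
  m=+5: Y*=(0.371904, -0.183711)  Y=(-0.233234, 0.333734)  product (-0.025430, 0.166965)
  m=+6: Y*=(-0.098001, -0.406770)  Y=(0.045737, 0.214034)  product (0.082580, -0.039580)
  m=+7: Y*=(-0.233789, 0.003278)  Y=(0.066471, 0.039826)  product (-0.015671, -0.009093)
  m=+8: Y*=(-0.015297, 0.072348)  Y=(0.015960, -0.004601)  product (0.000089, 0.001225)
Total Σ_m = (0.000625, 0.000000). Multiply by 0.739198: (0.000462, 0.000000). P_8(cos γ) = 0.000462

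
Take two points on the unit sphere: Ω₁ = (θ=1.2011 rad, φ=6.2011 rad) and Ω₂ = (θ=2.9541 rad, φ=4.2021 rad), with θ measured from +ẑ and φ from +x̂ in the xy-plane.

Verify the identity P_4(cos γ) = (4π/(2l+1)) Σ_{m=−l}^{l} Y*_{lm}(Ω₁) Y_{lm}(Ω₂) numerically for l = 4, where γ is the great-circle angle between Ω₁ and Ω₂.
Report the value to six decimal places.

-0.163603

Summing Y*_{l m}(θ₁,φ₁)·Y_{l m}(θ₂,φ₂) over m ∈ [−4, 4]; prefactor 4π/(2·4+1) = 1.396263:
  [-4]  conj(Y_{4,-4})(Ω₁) = (0.316651, -0.107874) ; Y_{4,-4}(Ω₂) = (-0.000242, 0.000476) ; Δ = (-0.000025, 0.000177)
  [-3]  conj(Y_{4,-3})(Ω₁) = (0.355592, -0.089381) ; Y_{4,-3}(Ω₂) = (-0.007957, 0.000318) ; Δ = (-0.002801, 0.000824)
  [-2]  conj(Y_{4,-2})(Ω₁) = (-0.024697, 0.004091) ; Y_{4,-2}(Ω₂) = (-0.034985, -0.057033) ; Δ = (0.001097, 0.001265)
  [-1]  conj(Y_{4,-1})(Ω₁) = (-0.331385, 0.027263) ; Y_{4,-1}(Ω₂) = (0.158971, -0.284010) ; Δ = (-0.044938, 0.098451)
  [+0]  conj(Y_{4,0})(Ω₁) = (-0.033874, -0.000000) ; Y_{4,0}(Ω₂) = (0.703739, 0.000000) ; Δ = (-0.023839, -0.000000)
  [+1]  conj(Y_{4,1})(Ω₁) = (0.331385, 0.027263) ; Y_{4,1}(Ω₂) = (-0.158971, -0.284010) ; Δ = (-0.044938, -0.098451)
  [+2]  conj(Y_{4,2})(Ω₁) = (-0.024697, -0.004091) ; Y_{4,2}(Ω₂) = (-0.034985, 0.057033) ; Δ = (0.001097, -0.001265)
  [+3]  conj(Y_{4,3})(Ω₁) = (-0.355592, -0.089381) ; Y_{4,3}(Ω₂) = (0.007957, 0.000318) ; Δ = (-0.002801, -0.000824)
  [+4]  conj(Y_{4,4})(Ω₁) = (0.316651, 0.107874) ; Y_{4,4}(Ω₂) = (-0.000242, -0.000476) ; Δ = (-0.000025, -0.000177)
Σ over m = (-0.117172, 0.000000); ×(4π/9) → (-0.163603, 0.000000). Real part: -0.163603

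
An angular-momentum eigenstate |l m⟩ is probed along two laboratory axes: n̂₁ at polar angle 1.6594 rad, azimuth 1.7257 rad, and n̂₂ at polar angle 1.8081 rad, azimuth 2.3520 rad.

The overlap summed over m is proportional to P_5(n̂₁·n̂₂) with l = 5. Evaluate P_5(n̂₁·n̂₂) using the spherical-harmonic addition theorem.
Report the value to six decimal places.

-0.392723

Summing Y*_{l m}(θ₁,φ₁)·Y_{l m}(θ₂,φ₂) over m ∈ [−5, 5]; prefactor 4π/(2·5+1) = 1.142397:
  [-5]  conj(Y_{5,-5})(Ω₁) = -0.318284+0.325286i ; Y_{5,-5}(Ω₂) = +0.278677+0.290618i ; Δ = -0.183233-0.001849i
  [-4]  conj(Y_{5,-4})(Ω₁) = -0.104082-0.074245i ; Y_{5,-4}(Ω₂) = +0.307909+0.005167i ; Δ = -0.031664-0.023398i
  [-3]  conj(Y_{5,-3})(Ω₁) = -0.142425+0.284094i ; Y_{5,-3}(Ω₂) = -0.114313+0.111472i ; Δ = -0.015387-0.048352i
  [-2]  conj(Y_{5,-2})(Ω₁) = -0.138380-0.044297i ; Y_{5,-2}(Ω₂) = -0.002634+0.313980i ; Δ = +0.014273-0.043332i
  [-1]  conj(Y_{5,-1})(Ω₁) = -0.043889+0.281058i ; Y_{5,-1}(Ω₂) = -0.063665-0.064202i ; Δ = +0.020839-0.015076i
  [+0]  conj(Y_{5,0})(Ω₁) = -0.149598-0.000000i ; Y_{5,0}(Ω₂) = -0.311329+0.000000i ; Δ = +0.046574+0.000000i
  [+1]  conj(Y_{5,1})(Ω₁) = +0.043889+0.281058i ; Y_{5,1}(Ω₂) = +0.063665-0.064202i ; Δ = +0.020839+0.015076i
  [+2]  conj(Y_{5,2})(Ω₁) = -0.138380+0.044297i ; Y_{5,2}(Ω₂) = -0.002634-0.313980i ; Δ = +0.014273+0.043332i
  [+3]  conj(Y_{5,3})(Ω₁) = +0.142425+0.284094i ; Y_{5,3}(Ω₂) = +0.114313+0.111472i ; Δ = -0.015387+0.048352i
  [+4]  conj(Y_{5,4})(Ω₁) = -0.104082+0.074245i ; Y_{5,4}(Ω₂) = +0.307909-0.005167i ; Δ = -0.031664+0.023398i
  [+5]  conj(Y_{5,5})(Ω₁) = +0.318284+0.325286i ; Y_{5,5}(Ω₂) = -0.278677+0.290618i ; Δ = -0.183233+0.001849i
Σ over m = -0.343771+0.000000i; ×(4π/11) → -0.392723+0.000000i. Real part: -0.392723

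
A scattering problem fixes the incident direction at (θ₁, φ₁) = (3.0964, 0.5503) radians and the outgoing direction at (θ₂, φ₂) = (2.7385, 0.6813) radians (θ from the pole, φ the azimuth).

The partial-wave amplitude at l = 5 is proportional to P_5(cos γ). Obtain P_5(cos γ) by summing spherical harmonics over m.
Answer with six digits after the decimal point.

Summing Y*_{l m}(θ₁,φ₁)·Y_{l m}(θ₂,φ₂) over m ∈ [−5, 5]; prefactor 4π/(2·5+1) = 1.142397:
  m=-5: Y*=-0.000000+0.000000i  Y=-0.004160+0.001129i  product +0.000000-0.000000i
  m=-4: Y*=+0.000004-0.000005i  Y=+0.029234+0.012929i  product +0.000000-0.000000i
  m=-3: Y*=-0.000020+0.000254i  Y=-0.062939-0.122956i  product +0.000032-0.000013i
  m=-2: Y*=-0.003121-0.006142i  Y=-0.076275+0.361054i  product +0.002456-0.000659i
  m=-1: Y*=+0.097963+0.060102i  Y=+0.408775-0.331441i  product +0.059965-0.007901i
  m=+0: Y*=-0.921325-0.000000i  Y=-0.094108+0.000000i  product +0.086704+0.000000i
  m=+1: Y*=-0.097963+0.060102i  Y=-0.408775-0.331441i  product +0.059965+0.007901i
  m=+2: Y*=-0.003121+0.006142i  Y=-0.076275-0.361054i  product +0.002456+0.000659i
  m=+3: Y*=+0.000020+0.000254i  Y=+0.062939-0.122956i  product +0.000032+0.000013i
  m=+4: Y*=+0.000004+0.000005i  Y=+0.029234-0.012929i  product +0.000000+0.000000i
  m=+5: Y*=+0.000000+0.000000i  Y=+0.004160+0.001129i  product +0.000000+0.000000i
Total Σ_m = +0.211611-0.000000i. Multiply by 1.142397: +0.241744-0.000000i. P_5(cos γ) = 0.241744

0.241744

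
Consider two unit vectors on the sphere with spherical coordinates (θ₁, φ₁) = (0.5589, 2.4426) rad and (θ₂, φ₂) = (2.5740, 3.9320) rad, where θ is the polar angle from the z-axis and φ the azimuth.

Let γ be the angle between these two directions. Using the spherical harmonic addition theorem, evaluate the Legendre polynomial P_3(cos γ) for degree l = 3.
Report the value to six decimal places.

Expand P_3 via completeness: Σ_{m} conj(Y_{3,m}) at Ω₁ times Y_{3,m} at Ω₂ —
  m=-3: Y*=(0.031241, 0.053790)  Y=(0.046523, 0.045146)  product (-0.000975, 0.003913)
  m=-2: Y*=(0.041892, -0.239998)  Y=(0.002495, 0.249044)  product (0.059875, 0.009834)
  m=-1: Y*=(-0.340302, 0.286047)  Y=(-0.312307, 0.315451)  product (0.016045, -0.196683)
  m=+0: Y*=(0.187986, -0.000000)  Y=(-0.174609, 0.000000)  product (-0.032824, 0.000000)
  m=+1: Y*=(0.340302, 0.286047)  Y=(0.312307, 0.315451)  product (0.016045, 0.196683)
  m=+2: Y*=(0.041892, 0.239998)  Y=(0.002495, -0.249044)  product (0.059875, -0.009834)
  m=+3: Y*=(-0.031241, 0.053790)  Y=(-0.046523, 0.045146)  product (-0.000975, -0.003913)
Accumulated sum (0.117065, -0.000000); after 4π/(2l+1) scaling, (0.210155, -0.000000) ⇒ P_3 = 0.210155

0.210155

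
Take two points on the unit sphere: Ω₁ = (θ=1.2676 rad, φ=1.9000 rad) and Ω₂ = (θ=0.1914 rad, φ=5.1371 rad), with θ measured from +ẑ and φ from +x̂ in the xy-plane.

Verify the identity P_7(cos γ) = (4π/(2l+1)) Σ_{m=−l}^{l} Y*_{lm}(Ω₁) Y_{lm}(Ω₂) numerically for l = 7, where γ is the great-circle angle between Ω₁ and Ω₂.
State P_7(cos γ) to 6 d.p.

Term-by-term m-sum for l=7 (normalisation 4π/15 = 0.837758):
  m=-7: (0.267866, 0.241475) × (-0.000001, 0.000004) = (-0.000001, 0.000001)  (running Σ = (-0.000001, 0.000001))
  m=-6: (0.166111, -0.388093) × (0.000072, 0.000049) = (0.000031, -0.000020)  (running Σ = (0.000030, -0.000019))
  m=-5: (-0.046033, -0.003469) × (0.000897, -0.000553) = (-0.000043, 0.000022)  (running Σ = (-0.000014, 0.000003))
  m=-4: (-0.084093, -0.323950) × (-0.001148, -0.008918) = (-0.002792, 0.001122)  (running Σ = (-0.002806, 0.001125))
  m=-3: (-0.140261, 0.092534) × (-0.052607, -0.016081) = (0.008867, -0.002612)  (running Σ = (0.006061, -0.001487))
  m=-2: (-0.213054, -0.164809) × (-0.153516, 0.174548) = (0.061474, -0.011887)  (running Σ = (0.067535, -0.013374))
  m=-1: (-0.067102, 0.196414) × (0.247258, 0.546746) = (-0.123980, 0.011877)  (running Σ = (-0.056445, -0.001497))
  m=0: (-0.247151, -0.000000) × (0.599368, 0.000000) = (-0.148134, -0.000000)  (running Σ = (-0.204580, -0.001497))
  m=1: (0.067102, 0.196414) × (-0.247258, 0.546746) = (-0.123980, -0.011877)  (running Σ = (-0.328560, -0.013374))
  m=2: (-0.213054, 0.164809) × (-0.153516, -0.174548) = (0.061474, 0.011887)  (running Σ = (-0.267086, -0.001487))
  m=3: (0.140261, 0.092534) × (0.052607, -0.016081) = (0.008867, 0.002612)  (running Σ = (-0.258219, 0.001125))
  m=4: (-0.084093, 0.323950) × (-0.001148, 0.008918) = (-0.002792, -0.001122)  (running Σ = (-0.261011, 0.000003))
  m=5: (0.046033, -0.003469) × (-0.000897, -0.000553) = (-0.000043, -0.000022)  (running Σ = (-0.261055, -0.000019))
  m=6: (0.166111, 0.388093) × (0.000072, -0.000049) = (0.000031, 0.000020)  (running Σ = (-0.261024, 0.000001))
  m=7: (-0.267866, 0.241475) × (0.000001, 0.000004) = (-0.000001, -0.000001)  (running Σ = (-0.261025, -0.000000))
Σ over m = (-0.261025, -0.000000); ×(4π/15) → (-0.218676, -0.000000). Real part: -0.218676

-0.218676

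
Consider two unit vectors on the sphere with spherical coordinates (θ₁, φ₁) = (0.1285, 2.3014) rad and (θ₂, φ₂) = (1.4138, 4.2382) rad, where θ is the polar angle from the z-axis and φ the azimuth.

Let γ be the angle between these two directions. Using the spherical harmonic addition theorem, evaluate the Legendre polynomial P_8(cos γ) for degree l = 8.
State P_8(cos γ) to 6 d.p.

0.162532

Expand P_8 via completeness: Σ_{m} conj(Y_{8,m}) at Ω₁ times Y_{8,m} at Ω₂ —
  m=-8: (0.000000, -0.000000) × (-0.371106, -0.283242) = (-0.000000, -0.000000)  (running Σ = (-0.000000, -0.000000))
  m=-7: (-0.000001, -0.000000) × (-0.052262, 0.290949) = (0.000000, -0.000000)  (running Σ = (0.000000, -0.000000))
  m=-6: (0.000007, 0.000022) × (-0.211674, 0.064658) = (-0.000003, -0.000004)  (running Σ = (-0.000003, -0.000004))
  m=-5: (0.000160, -0.000286) × (0.219225, 0.225789) = (0.000100, -0.000026)  (running Σ = (0.000097, -0.000031))
  m=-4: (-0.003411, 0.000760) × (-0.041573, 0.122991) = (0.000048, -0.000451)  (running Σ = (0.000145, -0.000482))
  m=-3: (0.022471, 0.016077) × (0.310756, -0.046404) = (0.007729, 0.003953)  (running Σ = (0.007874, 0.003471))
  m=-2: (-0.016908, -0.153665) × (0.050751, 0.070727) = (0.010010, -0.008995)  (running Σ = (0.017884, -0.005523))
  m=-1: (-0.363804, 0.406029) × (0.142319, -0.277291) = (0.060812, 0.158665)  (running Σ = (0.078696, 0.153142))
  m=0: (0.842047, -0.000000) × (0.074205, 0.000000) = (0.062484, 0.000000)  (running Σ = (0.141180, 0.153142))
  m=1: (0.363804, 0.406029) × (-0.142319, -0.277291) = (0.060812, -0.158665)  (running Σ = (0.201992, -0.005523))
  m=2: (-0.016908, 0.153665) × (0.050751, -0.070727) = (0.010010, 0.008995)  (running Σ = (0.212002, 0.003471))
  m=3: (-0.022471, 0.016077) × (-0.310756, -0.046404) = (0.007729, -0.003953)  (running Σ = (0.219731, -0.000482))
  m=4: (-0.003411, -0.000760) × (-0.041573, -0.122991) = (0.000048, 0.000451)  (running Σ = (0.219780, -0.000031))
  m=5: (-0.000160, -0.000286) × (-0.219225, 0.225789) = (0.000100, 0.000026)  (running Σ = (0.219879, -0.000004))
  m=6: (0.000007, -0.000022) × (-0.211674, -0.064658) = (-0.000003, 0.000004)  (running Σ = (0.219876, -0.000000))
  m=7: (0.000001, -0.000000) × (0.052262, 0.290949) = (0.000000, 0.000000)  (running Σ = (0.219877, -0.000000))
  m=8: (0.000000, 0.000000) × (-0.371106, 0.283242) = (-0.000000, 0.000000)  (running Σ = (0.219877, -0.000000))
Accumulated sum (0.219877, -0.000000); after 4π/(2l+1) scaling, (0.162532, -0.000000) ⇒ P_8 = 0.162532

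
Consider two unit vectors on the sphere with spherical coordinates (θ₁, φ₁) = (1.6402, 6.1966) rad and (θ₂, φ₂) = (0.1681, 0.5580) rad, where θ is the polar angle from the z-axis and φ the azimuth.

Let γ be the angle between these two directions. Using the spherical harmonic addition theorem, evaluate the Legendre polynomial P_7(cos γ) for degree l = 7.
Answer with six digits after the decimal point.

Summing Y*_{l m}(θ₁,φ₁)·Y_{l m}(θ₂,φ₂) over m ∈ [−7, 7]; prefactor 4π/(2·7+1) = 0.837758:
  [-7]  conj(Y_{7,-7})(Ω₁) = +0.404095-0.280089i ; Y_{7,-7}(Ω₂) = -0.000001+0.000001i ; Δ = -0.000000+0.000001i
  [-6]  conj(Y_{7,-6})(Ω₁) = -0.111012+0.063490i ; Y_{7,-6}(Ω₂) = -0.000040+0.000008i ; Δ = +0.000004-0.000003i
  [-5]  conj(Y_{7,-5})(Ω₁) = -0.308512+0.142585i ; Y_{7,-5}(Ω₂) = -0.000526-0.000193i ; Δ = +0.000190-0.000015i
  [-4]  conj(Y_{7,-4})(Ω₁) = +0.139267-0.050260i ; Y_{7,-4}(Ω₂) = -0.003355-0.004312i ; Δ = -0.000684-0.000432i
  [-3]  conj(Y_{7,-3})(Ω₁) = +0.285112-0.075772i ; Y_{7,-3}(Ω₂) = -0.003948-0.038114i ; Δ = -0.004013-0.010568i
  [-2]  conj(Y_{7,-2})(Ω₁) = -0.153955+0.026930i ; Y_{7,-2}(Ω₂) = +0.081913-0.167517i ; Δ = -0.008100+0.027996i
  [-1]  conj(Y_{7,-1})(Ω₁) = -0.276917+0.024037i ; Y_{7,-1}(Ω₂) = +0.476118-0.297177i ; Δ = -0.124702+0.093738i
  [+0]  conj(Y_{7,0})(Ω₁) = +0.158640-0.000000i ; Y_{7,0}(Ω₂) = +0.700797+0.000000i ; Δ = +0.111175+0.000000i
  [+1]  conj(Y_{7,1})(Ω₁) = +0.276917+0.024037i ; Y_{7,1}(Ω₂) = -0.476118-0.297177i ; Δ = -0.124702-0.093738i
  [+2]  conj(Y_{7,2})(Ω₁) = -0.153955-0.026930i ; Y_{7,2}(Ω₂) = +0.081913+0.167517i ; Δ = -0.008100-0.027996i
  [+3]  conj(Y_{7,3})(Ω₁) = -0.285112-0.075772i ; Y_{7,3}(Ω₂) = +0.003948-0.038114i ; Δ = -0.004013+0.010568i
  [+4]  conj(Y_{7,4})(Ω₁) = +0.139267+0.050260i ; Y_{7,4}(Ω₂) = -0.003355+0.004312i ; Δ = -0.000684+0.000432i
  [+5]  conj(Y_{7,5})(Ω₁) = +0.308512+0.142585i ; Y_{7,5}(Ω₂) = +0.000526-0.000193i ; Δ = +0.000190+0.000015i
  [+6]  conj(Y_{7,6})(Ω₁) = -0.111012-0.063490i ; Y_{7,6}(Ω₂) = -0.000040-0.000008i ; Δ = +0.000004+0.000003i
  [+7]  conj(Y_{7,7})(Ω₁) = -0.404095-0.280089i ; Y_{7,7}(Ω₂) = +0.000001+0.000001i ; Δ = -0.000000-0.000001i
Accumulated sum -0.163437+0.000000i; after 4π/(2l+1) scaling, -0.136921+0.000000i ⇒ P_7 = -0.136921

-0.136921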